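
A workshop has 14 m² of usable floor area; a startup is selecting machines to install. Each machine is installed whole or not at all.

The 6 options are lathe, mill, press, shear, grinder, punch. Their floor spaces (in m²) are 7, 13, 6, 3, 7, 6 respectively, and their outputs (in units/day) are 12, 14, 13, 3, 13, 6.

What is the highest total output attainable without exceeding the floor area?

lathe + press: floor space 7 + 6 = 13 ≤ 14, output 12 + 13 = 25.
press + grinder: floor space 6 + 7 = 13 ≤ 14, output 13 + 13 = 26.
lathe + grinder: floor space 7 + 7 = 14 ≤ 14, output 12 + 13 = 25.
Best is press and grinder with total output 26.

26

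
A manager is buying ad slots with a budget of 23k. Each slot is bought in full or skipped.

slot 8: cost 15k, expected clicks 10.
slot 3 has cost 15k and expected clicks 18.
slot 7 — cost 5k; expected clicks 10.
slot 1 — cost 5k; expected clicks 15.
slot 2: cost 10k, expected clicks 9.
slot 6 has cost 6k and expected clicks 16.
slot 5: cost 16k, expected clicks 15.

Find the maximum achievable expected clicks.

Allowing fractional choices, the relaxed optimum would be about 49.4, but ad slots are indivisible.
slot 7 + slot 2 + slot 6: cost 5 + 10 + 6 = 21 ≤ 23, expected clicks 10 + 9 + 16 = 35.
slot 7 + slot 1 + slot 6: cost 5 + 5 + 6 = 16 ≤ 23, expected clicks 10 + 15 + 16 = 41.
slot 1 + slot 2 + slot 6: cost 5 + 10 + 6 = 21 ≤ 23, expected clicks 15 + 9 + 16 = 40.
Best is slot 7, slot 1, and slot 6 with total expected clicks 41.

41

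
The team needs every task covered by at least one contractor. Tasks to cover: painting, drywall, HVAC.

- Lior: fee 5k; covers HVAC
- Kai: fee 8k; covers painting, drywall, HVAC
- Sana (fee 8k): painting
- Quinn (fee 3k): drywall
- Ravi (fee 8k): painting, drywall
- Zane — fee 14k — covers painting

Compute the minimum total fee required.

8

Kai alone covers painting, drywall, HVAC — every task.
Total fee: 8.
No cover costs less than 8.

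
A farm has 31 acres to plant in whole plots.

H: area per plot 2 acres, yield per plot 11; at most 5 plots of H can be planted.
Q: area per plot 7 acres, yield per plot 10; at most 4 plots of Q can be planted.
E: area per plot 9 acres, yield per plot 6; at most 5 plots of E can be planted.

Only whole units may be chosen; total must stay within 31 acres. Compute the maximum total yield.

H has the best ratio (11/2); taking only H gives at most 5×11 = 55 (stopped by the supply cap of 5).
Mixing does better — 5×H and 3×Q: area 31 ≤ 31, yield 5·11 + 3·10 = 85.

85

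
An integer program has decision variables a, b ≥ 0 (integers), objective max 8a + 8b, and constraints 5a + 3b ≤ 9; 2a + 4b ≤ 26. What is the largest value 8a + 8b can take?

(a,b)=(0,3): 5·0+3·3=9≤9, 2·0+4·3=12≤26, objective 24.
(a,b)=(0,2): 5·0+3·2=6≤9, 2·0+4·2=8≤26, objective 16.
The best lattice point is (0,3), giving 24.

24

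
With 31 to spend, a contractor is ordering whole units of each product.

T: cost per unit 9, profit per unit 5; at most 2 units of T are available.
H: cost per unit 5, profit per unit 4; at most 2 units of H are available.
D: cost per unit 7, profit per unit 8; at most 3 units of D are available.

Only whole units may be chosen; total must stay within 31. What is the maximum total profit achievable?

This is a bounded integer knapsack.
D has the best ratio (8/7); taking only D gives at most 3×8 = 24 (stopped by the supply cap of 3).
Mixing does better — 2×H and 3×D: cost 31 ≤ 31, profit 2·4 + 3·8 = 32.

32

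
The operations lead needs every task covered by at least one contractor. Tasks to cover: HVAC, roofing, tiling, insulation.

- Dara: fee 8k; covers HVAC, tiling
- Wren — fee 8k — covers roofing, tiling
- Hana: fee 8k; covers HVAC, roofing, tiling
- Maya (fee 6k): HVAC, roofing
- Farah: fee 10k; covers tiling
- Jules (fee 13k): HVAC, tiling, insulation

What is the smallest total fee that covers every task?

19

This is a weighted set-cover instance.
The greedy cost-per-new-task heuristic would pick Hana and Jules for 21, but a cheaper cover exists.
Choose Maya and Jules: together they cover HVAC, roofing, tiling, insulation — every task.
Total fee: 6 + 13 = 19.
No cover costs less than 19.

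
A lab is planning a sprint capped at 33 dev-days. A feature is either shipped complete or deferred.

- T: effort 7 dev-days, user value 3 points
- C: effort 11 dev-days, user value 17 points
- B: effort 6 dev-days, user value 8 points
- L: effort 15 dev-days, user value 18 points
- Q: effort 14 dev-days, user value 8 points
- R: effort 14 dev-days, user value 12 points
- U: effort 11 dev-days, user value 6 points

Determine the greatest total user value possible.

43

Allowing fractional choices, the relaxed optimum would be about 43.9, but features are indivisible.
T + C + L: effort 7 + 11 + 15 = 33 ≤ 33, user value 3 + 17 + 18 = 38.
C + B + L: effort 11 + 6 + 15 = 32 ≤ 33, user value 17 + 8 + 18 = 43.
Best is C, B, and L with total user value 43.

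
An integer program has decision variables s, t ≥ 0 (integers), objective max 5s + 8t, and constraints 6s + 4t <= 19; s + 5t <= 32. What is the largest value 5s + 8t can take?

Relaxing integrality, the LP optimum is 38.00 at (s,t) = (0, 4.75), which is not an integer point.
(s,t)=(0,4): 6·0+4·4=16≤19, 1·0+5·4=20≤32, objective 32.
(s,t)=(1,3): 6·1+4·3=18≤19, 1·1+5·3=16≤32, objective 29.
(s,t)=(0,3): 6·0+4·3=12≤19, 1·0+5·3=15≤32, objective 24.
The best lattice point is (0,4), giving 32.

32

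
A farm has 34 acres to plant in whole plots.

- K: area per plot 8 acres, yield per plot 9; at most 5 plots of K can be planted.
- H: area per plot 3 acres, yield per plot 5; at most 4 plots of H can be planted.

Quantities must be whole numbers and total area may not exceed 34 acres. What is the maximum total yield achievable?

This is a bounded integer knapsack.
Take 3×K and 3×H: area 33 ≤ 34, yield 3·9 + 3·5 = 42.
No other integer combination yields more.

42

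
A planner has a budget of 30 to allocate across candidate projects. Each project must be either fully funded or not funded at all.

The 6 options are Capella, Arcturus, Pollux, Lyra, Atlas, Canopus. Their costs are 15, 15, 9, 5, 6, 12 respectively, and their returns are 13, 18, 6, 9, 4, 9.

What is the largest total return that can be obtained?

Allowing fractional choices, the relaxed optimum would be about 35.7, but projects are indivisible.
Arcturus + Lyra + Atlas: cost 15 + 5 + 6 = 26 ≤ 30, return 18 + 9 + 4 = 31.
Arcturus + Pollux + Lyra: cost 15 + 9 + 5 = 29 ≤ 30, return 18 + 6 + 9 = 33.
Best is Arcturus, Pollux, and Lyra with total return 33.

33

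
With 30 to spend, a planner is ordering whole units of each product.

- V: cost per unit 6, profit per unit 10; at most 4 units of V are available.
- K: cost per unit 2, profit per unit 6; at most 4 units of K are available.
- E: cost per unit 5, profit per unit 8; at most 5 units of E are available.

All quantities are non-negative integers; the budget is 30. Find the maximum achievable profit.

60

Take 2×V, 4×K, and 2×E: cost 30 ≤ 30, profit 2·10 + 4·6 + 2·8 = 60.
K has the best ratio (6/2) and is taken to its limit of 4; remaining capacity is filled optimally with the others.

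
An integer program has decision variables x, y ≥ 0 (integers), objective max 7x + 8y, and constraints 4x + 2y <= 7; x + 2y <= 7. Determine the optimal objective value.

24

The continuous relaxation peaks at (0, 3.5) with value 28.00; rounding to a feasible lattice point costs some objective.
(x,y)=(0,3): 4·0+2·3=6≤7, 1·0+2·3=6≤7, objective 24.
(x,y)=(0,2): 4·0+2·2=4≤7, 1·0+2·2=4≤7, objective 16.
Maximum is 24 at (x,y)=(0,3).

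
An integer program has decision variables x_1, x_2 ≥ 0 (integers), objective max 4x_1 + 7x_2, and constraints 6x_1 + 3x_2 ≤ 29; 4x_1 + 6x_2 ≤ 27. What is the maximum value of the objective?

29

The continuous relaxation peaks at (0, 4.5) with value 31.50; rounding to a feasible lattice point costs some objective.
(x_1,x_2)=(2,3): 6·2+3·3=21≤29, 4·2+6·3=26≤27, objective 29.
(x_1,x_2)=(0,4): 6·0+3·4=12≤29, 4·0+6·4=24≤27, objective 28.
The best lattice point is (2,3), giving 29.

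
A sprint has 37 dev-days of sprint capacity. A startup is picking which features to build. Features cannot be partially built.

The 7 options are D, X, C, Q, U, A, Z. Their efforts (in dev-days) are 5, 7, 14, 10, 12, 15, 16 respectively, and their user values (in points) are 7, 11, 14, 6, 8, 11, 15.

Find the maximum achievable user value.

40

Take X, C, and Z: effort 7 + 14 + 16 = 37 ≤ 37, user value 11 + 14 + 15 = 40.
No other feasible combination does better.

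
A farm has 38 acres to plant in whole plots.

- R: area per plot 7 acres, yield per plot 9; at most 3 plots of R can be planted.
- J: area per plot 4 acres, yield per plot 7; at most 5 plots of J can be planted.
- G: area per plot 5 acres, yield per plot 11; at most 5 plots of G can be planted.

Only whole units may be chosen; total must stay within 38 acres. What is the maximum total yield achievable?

G has the best ratio (11/5); taking only G gives at most 5×11 = 55 (stopped by the supply cap of 5).
Mixing does better — 3×J and 5×G: area 37 ≤ 38, yield 3·7 + 5·11 = 76.

76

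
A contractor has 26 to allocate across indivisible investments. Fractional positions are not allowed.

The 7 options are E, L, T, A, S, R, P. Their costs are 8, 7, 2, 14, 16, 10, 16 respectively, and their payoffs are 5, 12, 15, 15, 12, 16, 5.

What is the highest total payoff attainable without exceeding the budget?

Treat it as a binary knapsack problem.
Allowing fractional choices, the relaxed optimum would be about 50.5, but investments are indivisible.
L + T + R: cost 7 + 2 + 10 = 19 ≤ 26, payoff 12 + 15 + 16 = 43.
L + T + A: cost 7 + 2 + 14 = 23 ≤ 26, payoff 12 + 15 + 15 = 42.
T + A + R: cost 2 + 14 + 10 = 26 ≤ 26, payoff 15 + 15 + 16 = 46.
Best is T, A, and R with total payoff 46.

46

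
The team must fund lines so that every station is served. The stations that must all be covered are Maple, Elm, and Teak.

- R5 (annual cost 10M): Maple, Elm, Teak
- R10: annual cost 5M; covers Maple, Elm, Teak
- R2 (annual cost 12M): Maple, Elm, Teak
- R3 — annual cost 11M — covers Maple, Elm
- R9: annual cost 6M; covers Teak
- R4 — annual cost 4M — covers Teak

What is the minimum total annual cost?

5

This is an integer covering problem.
R10 alone covers Maple, Elm, Teak — every station.
Total annual cost: 5.
No cover costs less than 5.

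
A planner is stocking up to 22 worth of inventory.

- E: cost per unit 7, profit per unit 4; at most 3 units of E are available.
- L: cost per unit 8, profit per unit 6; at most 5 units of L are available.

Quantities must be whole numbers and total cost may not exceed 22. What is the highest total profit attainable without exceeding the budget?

L has the best ratio (6/8); taking only L gives at most 2×6 = 12 (stopped by the cost limit).
Mixing does better — 2×E and 1×L: cost 22 ≤ 22, profit 2·4 + 1·6 = 14.

14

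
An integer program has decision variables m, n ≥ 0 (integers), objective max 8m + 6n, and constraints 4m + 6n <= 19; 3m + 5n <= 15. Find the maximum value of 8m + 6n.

Relaxing integrality, the LP optimum is 38.00 at (m,n) = (4.75, 0), which is not an integer point.
(m,n)=(4,0): 4·4+6·0=16≤19, 3·4+5·0=12≤15, objective 32.
(m,n)=(3,1): 4·3+6·1=18≤19, 3·3+5·1=14≤15, objective 30.
(m,n)=(3,0): 4·3+6·0=12≤19, 3·3+5·0=9≤15, objective 24.
The best lattice point is (4,0), giving 32.

32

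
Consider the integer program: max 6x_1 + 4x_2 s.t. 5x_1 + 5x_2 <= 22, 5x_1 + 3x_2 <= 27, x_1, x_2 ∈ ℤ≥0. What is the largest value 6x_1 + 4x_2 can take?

24

Relaxing integrality, the LP optimum is 26.40 at (x_1,x_2) = (4.4, 0), which is not an integer point.
(x_1,x_2)=(4,0): 5·4+5·0=20≤22, 5·4+3·0=20≤27, objective 24.
(x_1,x_2)=(3,1): 5·3+5·1=20≤22, 5·3+3·1=18≤27, objective 22.
(x_1,x_2)=(3,0): 5·3+5·0=15≤22, 5·3+3·0=15≤27, objective 18.
The best lattice point is (4,0), giving 24.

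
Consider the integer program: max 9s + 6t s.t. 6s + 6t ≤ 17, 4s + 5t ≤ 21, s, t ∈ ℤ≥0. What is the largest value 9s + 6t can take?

18

(s,t)=(2,0) is feasible, giving 18.
(s,t)=(1,1) is feasible, giving 15.
(s,t)=(1,0) is feasible, giving 9.
Maximum is 18 at (s,t)=(2,0).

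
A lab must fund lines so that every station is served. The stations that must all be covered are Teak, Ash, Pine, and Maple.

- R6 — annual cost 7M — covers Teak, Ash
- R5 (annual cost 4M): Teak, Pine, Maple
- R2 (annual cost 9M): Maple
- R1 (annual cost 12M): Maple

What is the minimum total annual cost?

11

This is an integer covering problem.
Choose R6 and R5: together they cover Teak, Ash, Pine, Maple — every station.
Total annual cost: 7 + 4 = 11.
No cover costs less than 11.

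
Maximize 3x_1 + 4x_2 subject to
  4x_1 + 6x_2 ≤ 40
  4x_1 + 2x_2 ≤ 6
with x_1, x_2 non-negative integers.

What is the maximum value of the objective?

(x_1,x_2)=(0,3) is feasible, giving 12.
(x_1,x_2)=(0,2) is feasible, giving 8.
No feasible integer point exceeds 12.

12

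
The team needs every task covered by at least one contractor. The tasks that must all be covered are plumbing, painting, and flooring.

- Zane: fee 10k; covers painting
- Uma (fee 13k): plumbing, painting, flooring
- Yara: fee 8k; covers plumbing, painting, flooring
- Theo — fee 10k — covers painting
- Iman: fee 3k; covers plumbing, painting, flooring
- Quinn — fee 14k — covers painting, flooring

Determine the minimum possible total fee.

3

Iman alone covers plumbing, painting, flooring — every task.
Total fee: 3.
No cover costs less than 3.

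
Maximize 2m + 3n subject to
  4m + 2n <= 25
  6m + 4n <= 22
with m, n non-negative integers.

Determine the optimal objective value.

15

Relaxing integrality, the LP optimum is 16.50 at (m,n) = (0, 5.5), which is not an integer point.
(m,n)=(0,5): 4·0+2·5=10≤25, 6·0+4·5=20≤22, objective 15.
(m,n)=(1,4): 4·1+2·4=12≤25, 6·1+4·4=22≤22, objective 14.
(m,n)=(0,4): 4·0+2·4=8≤25, 6·0+4·4=16≤22, objective 12.
Maximum is 15 at (m,n)=(0,5).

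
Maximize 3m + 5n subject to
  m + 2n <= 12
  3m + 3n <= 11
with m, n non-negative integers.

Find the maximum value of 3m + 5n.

Relaxing integrality, the LP optimum is 18.33 at (m,n) = (0, 3.67), which is not an integer point.
(m,n)=(0,3) is feasible, giving 15.
(m,n)=(1,2) is feasible, giving 13.
(m,n)=(0,2) is feasible, giving 10.
Maximum is 15 at (m,n)=(0,3).

15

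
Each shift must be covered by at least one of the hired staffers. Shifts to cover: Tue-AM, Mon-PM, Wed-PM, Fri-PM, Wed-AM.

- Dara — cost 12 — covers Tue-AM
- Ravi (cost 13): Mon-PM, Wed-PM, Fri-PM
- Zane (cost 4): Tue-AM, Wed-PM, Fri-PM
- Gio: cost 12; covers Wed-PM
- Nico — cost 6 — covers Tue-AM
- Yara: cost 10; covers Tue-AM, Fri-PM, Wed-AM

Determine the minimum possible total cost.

This is a weighted set-cover instance.
The greedy cost-per-new-shift heuristic would pick Zane, Yara, and Ravi for 27, but a cheaper cover exists.
Choose Ravi and Yara: together they cover Tue-AM, Mon-PM, Wed-PM, Fri-PM, Wed-AM — every shift.
Total cost: 13 + 10 = 23.
No cover costs less than 23.

23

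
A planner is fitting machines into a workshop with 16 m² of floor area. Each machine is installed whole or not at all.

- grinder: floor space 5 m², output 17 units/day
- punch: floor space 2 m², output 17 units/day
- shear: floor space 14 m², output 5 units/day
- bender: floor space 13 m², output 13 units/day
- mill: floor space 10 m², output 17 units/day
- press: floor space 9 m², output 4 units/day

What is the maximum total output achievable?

38

grinder + punch: floor space 5 + 2 = 7 ≤ 16, output 17 + 17 = 34.
grinder + punch + press: floor space 5 + 2 + 9 = 16 ≤ 16, output 17 + 17 + 4 = 38.
Best is grinder, punch, and press with total output 38.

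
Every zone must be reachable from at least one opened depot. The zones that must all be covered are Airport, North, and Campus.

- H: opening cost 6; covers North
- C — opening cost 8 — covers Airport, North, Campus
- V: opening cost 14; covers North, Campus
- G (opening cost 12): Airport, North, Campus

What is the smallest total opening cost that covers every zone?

C alone covers Airport, North, Campus — every zone.
Total opening cost: 8.
No cover costs less than 8.

8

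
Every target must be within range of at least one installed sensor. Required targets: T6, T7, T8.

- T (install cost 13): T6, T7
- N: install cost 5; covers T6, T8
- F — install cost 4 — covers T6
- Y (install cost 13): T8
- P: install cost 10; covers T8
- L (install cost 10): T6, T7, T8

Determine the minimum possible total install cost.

10

This is an integer covering problem.
The greedy cost-per-new-target heuristic would pick N and L for 15, but a cheaper cover exists.
L alone covers T6, T7, T8 — every target.
Total install cost: 10.
No cover costs less than 10.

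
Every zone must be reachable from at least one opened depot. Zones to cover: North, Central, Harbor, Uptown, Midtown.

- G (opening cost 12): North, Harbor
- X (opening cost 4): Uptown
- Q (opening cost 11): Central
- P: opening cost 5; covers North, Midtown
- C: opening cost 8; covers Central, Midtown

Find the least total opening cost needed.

This is a weighted set-cover instance.
The greedy cost-per-new-zone heuristic would pick P, X, C, and G for 29, but a cheaper cover exists.
Choose G, X, and C: together they cover North, Central, Harbor, Uptown, Midtown — every zone.
Total opening cost: 12 + 4 + 8 = 24.
No cover costs less than 24.

24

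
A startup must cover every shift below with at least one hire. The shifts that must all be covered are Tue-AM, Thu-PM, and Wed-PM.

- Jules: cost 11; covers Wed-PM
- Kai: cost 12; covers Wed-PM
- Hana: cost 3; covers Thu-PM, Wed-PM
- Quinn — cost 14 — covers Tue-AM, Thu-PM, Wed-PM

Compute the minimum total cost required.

This is a weighted set-cover instance.
The greedy cost-per-new-shift heuristic would pick Hana and Quinn for 17, but a cheaper cover exists.
Quinn alone covers Tue-AM, Thu-PM, Wed-PM — every shift.
Total cost: 14.
No cover costs less than 14.

14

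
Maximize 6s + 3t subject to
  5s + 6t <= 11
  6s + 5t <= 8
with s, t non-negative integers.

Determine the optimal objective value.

6

Relaxing integrality, the LP optimum is 8.00 at (s,t) = (1.33, 0), which is not an integer point.
(s,t)=(1,0): 5·1+6·0=5≤11, 6·1+5·0=6≤8, objective 6.
(s,t)=(0,1): 5·0+6·1=6≤11, 6·0+5·1=5≤8, objective 3.
No feasible integer point exceeds 6.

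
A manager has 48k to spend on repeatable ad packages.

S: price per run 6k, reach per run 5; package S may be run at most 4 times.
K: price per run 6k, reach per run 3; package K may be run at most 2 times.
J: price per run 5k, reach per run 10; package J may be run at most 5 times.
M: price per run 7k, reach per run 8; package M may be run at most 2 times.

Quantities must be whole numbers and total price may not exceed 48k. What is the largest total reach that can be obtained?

71

1×S, 5×J, and 2×M: price 45 ≤ 48, reach 1·5 + 5·10 + 2·8 = 71.
1×K, 5×J, and 2×M: price 45 ≤ 48, reach 1·3 + 5·10 + 2·8 = 69.
Best is 71.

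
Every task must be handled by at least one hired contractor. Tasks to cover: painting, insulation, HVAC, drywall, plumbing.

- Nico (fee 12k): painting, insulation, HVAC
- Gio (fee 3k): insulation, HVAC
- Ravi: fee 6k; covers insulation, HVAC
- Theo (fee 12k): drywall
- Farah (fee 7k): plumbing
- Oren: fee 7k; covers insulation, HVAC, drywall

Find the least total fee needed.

The greedy cost-per-new-task heuristic would pick Gio, Farah, Oren, and Nico for 29, but a cheaper cover exists.
Choose Nico, Farah, and Oren: together they cover painting, insulation, HVAC, drywall, plumbing — every task.
Total fee: 12 + 7 + 7 = 26.
No cover costs less than 26.

26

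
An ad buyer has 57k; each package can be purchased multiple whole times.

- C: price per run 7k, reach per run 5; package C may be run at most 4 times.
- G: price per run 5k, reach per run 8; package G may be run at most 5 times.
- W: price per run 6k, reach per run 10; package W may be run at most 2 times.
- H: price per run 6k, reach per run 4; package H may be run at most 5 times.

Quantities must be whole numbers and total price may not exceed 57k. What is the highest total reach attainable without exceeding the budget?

Take 2×C, 5×G, 2×W, and 1×H: price 57 ≤ 57, reach 2·5 + 5·8 + 2·10 + 1·4 = 74.
W has the best ratio (10/6) and is taken to its limit of 2; remaining capacity is filled optimally with the others.

74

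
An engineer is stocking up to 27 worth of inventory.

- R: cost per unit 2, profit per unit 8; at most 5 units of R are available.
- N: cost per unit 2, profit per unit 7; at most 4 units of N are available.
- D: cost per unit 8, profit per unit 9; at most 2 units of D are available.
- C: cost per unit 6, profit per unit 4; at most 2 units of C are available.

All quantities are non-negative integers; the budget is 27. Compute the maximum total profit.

77

5×R, 4×N, and 1×D: cost 26 ≤ 27, profit 5·8 + 4·7 + 1·9 = 77.
5×R, 4×N, and 1×C: cost 24 ≤ 27, profit 5·8 + 4·7 + 1·4 = 72.
Best is 77.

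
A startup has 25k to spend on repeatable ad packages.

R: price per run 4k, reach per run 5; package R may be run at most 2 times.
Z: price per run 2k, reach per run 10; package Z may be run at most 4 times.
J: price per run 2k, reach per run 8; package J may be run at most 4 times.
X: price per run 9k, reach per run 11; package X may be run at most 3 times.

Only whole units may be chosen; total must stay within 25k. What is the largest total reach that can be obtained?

83

This is a bounded integer knapsack.
Z has the best ratio (10/2); taking only Z gives at most 4×10 = 40 (stopped by the supply cap of 4).
Mixing does better — 4×Z, 4×J, and 1×X: price 25 ≤ 25, reach 4·10 + 4·8 + 1·11 = 83.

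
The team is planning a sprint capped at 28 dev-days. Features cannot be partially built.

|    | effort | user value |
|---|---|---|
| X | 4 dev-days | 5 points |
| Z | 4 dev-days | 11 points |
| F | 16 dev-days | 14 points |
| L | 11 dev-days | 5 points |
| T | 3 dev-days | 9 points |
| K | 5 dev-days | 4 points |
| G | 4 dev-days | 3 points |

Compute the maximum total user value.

Treat it as a binary knapsack problem.
Allowing fractional choices, the relaxed optimum would be about 39.8, but features are indivisible.
Z + F + T + G: effort 4 + 16 + 3 + 4 = 27 ≤ 28, user value 11 + 14 + 9 + 3 = 37.
X + Z + F + T: effort 4 + 4 + 16 + 3 = 27 ≤ 28, user value 5 + 11 + 14 + 9 = 39.
Z + F + T + K: effort 4 + 16 + 3 + 5 = 28 ≤ 28, user value 11 + 14 + 9 + 4 = 38.
Best is X, Z, F, and T with total user value 39.

39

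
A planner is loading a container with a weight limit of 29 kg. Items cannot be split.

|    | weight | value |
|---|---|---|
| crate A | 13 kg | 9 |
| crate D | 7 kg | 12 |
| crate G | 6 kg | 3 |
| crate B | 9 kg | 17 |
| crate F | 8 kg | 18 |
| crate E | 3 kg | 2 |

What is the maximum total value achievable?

Take crate D, crate B, crate F, and crate E: weight 7 + 9 + 8 + 3 = 27 ≤ 29, value 12 + 17 + 18 + 2 = 49.
No other feasible combination does better.

49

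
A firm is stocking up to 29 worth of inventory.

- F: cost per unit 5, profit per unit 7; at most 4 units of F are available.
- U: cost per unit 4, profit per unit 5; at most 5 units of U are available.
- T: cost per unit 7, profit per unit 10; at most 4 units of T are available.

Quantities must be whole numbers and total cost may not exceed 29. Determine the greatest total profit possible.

This is a bounded integer knapsack.
4×T: cost 28 ≤ 29, profit 4·10 = 40.
3×F and 2×T: cost 29 ≤ 29, profit 3·7 + 2·10 = 41.
Best is 41.

41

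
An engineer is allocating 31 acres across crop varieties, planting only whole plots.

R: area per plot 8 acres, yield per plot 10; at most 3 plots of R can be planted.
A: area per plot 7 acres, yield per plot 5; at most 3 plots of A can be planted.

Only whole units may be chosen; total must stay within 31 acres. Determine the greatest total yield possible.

35

Take 3×R and 1×A: area 31 ≤ 31, yield 3·10 + 1·5 = 35.
R has the best ratio (10/8) and is taken to its limit of 3; remaining capacity is filled optimally with the others.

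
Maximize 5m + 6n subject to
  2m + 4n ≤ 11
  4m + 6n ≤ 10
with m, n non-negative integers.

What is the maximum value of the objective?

11

(m,n)=(1,1) is feasible, giving 11.
(m,n)=(2,0) is feasible, giving 10.
(m,n)=(0,1) is feasible, giving 6.
(m,n)=(1,0) is feasible, giving 5.
The best lattice point is (1,1), giving 11.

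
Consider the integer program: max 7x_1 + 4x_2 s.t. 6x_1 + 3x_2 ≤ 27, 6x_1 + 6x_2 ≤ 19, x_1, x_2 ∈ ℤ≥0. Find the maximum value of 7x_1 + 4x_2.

21

The continuous relaxation peaks at (3.17, 0) with value 22.17; rounding to a feasible lattice point costs some objective.
(x_1,x_2)=(3,0): 6·3+3·0=18≤27, 6·3+6·0=18≤19, objective 21.
(x_1,x_2)=(2,1): 6·2+3·1=15≤27, 6·2+6·1=18≤19, objective 18.
(x_1,x_2)=(2,0): 6·2+3·0=12≤27, 6·2+6·0=12≤19, objective 14.
No feasible integer point exceeds 21.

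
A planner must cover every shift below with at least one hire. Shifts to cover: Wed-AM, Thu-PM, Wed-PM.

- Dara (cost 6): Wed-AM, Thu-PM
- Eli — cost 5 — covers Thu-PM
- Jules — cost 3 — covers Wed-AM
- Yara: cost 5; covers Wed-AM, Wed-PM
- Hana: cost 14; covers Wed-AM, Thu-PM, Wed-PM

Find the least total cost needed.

10

Choose Eli and Yara: together they cover Wed-AM, Thu-PM, Wed-PM — every shift.
Total cost: 5 + 5 = 10.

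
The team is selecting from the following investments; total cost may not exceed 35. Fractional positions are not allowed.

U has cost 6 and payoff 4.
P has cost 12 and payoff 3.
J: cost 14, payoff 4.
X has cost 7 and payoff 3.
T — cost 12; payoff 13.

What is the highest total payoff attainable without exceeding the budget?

This is a 0-1 knapsack instance.
Allowing fractional choices, the relaxed optimum would be about 22.9, but investments are indivisible.
U + P + T: cost 6 + 12 + 12 = 30 ≤ 35, payoff 4 + 3 + 13 = 20.
U + X + T: cost 6 + 7 + 12 = 25 ≤ 35, payoff 4 + 3 + 13 = 20.
U + J + T: cost 6 + 14 + 12 = 32 ≤ 35, payoff 4 + 4 + 13 = 21.
Best is U, J, and T with total payoff 21.

21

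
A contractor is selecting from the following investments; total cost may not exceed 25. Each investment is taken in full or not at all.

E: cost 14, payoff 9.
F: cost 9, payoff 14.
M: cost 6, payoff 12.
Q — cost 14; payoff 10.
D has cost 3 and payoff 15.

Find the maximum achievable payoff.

41

Allowing fractional choices, the relaxed optimum would be about 46.0, but investments are indivisible.
M + Q + D: cost 6 + 14 + 3 = 23 ≤ 25, payoff 12 + 10 + 15 = 37.
E + M + D: cost 14 + 6 + 3 = 23 ≤ 25, payoff 9 + 12 + 15 = 36.
F + M + D: cost 9 + 6 + 3 = 18 ≤ 25, payoff 14 + 12 + 15 = 41.
Best is F, M, and D with total payoff 41.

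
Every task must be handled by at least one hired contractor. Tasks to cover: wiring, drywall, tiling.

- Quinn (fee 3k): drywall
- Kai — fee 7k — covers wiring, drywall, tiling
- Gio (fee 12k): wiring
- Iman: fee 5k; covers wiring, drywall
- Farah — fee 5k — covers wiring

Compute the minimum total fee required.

7

Kai alone covers wiring, drywall, tiling — every task.
Total fee: 7.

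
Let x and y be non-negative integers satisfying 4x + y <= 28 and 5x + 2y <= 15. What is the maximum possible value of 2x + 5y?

35

The continuous relaxation peaks at (0, 7.5) with value 37.50; rounding to a feasible lattice point costs some objective.
(x,y)=(0,7): 4·0+1·7=7≤28, 5·0+2·7=14≤15, objective 35.
(x,y)=(0,6): 4·0+1·6=6≤28, 5·0+2·6=12≤15, objective 30.
No feasible integer point exceeds 35.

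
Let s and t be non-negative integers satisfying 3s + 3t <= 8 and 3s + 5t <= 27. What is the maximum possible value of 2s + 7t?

14

(s,t)=(0,2): 3·0+3·2=6≤8, 3·0+5·2=10≤27, objective 14.
(s,t)=(1,1): 3·1+3·1=6≤8, 3·1+5·1=8≤27, objective 9.
(s,t)=(0,1): 3·0+3·1=3≤8, 3·0+5·1=5≤27, objective 7.
No feasible integer point exceeds 14.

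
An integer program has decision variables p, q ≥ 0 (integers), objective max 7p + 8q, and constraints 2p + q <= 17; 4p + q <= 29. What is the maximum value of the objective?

(p,q)=(0,17): 2·0+1·17=17≤17, 4·0+1·17=17≤29, objective 136.
(p,q)=(0,16): 2·0+1·16=16≤17, 4·0+1·16=16≤29, objective 128.
Maximum is 136 at (p,q)=(0,17).

136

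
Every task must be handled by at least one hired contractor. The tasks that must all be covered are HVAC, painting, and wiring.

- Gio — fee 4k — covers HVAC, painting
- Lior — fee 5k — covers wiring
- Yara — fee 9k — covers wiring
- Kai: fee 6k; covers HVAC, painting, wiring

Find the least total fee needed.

This is a weighted set-cover instance.
The greedy cost-per-new-task heuristic would pick Gio and Lior for 9, but a cheaper cover exists.
Kai alone covers HVAC, painting, wiring — every task.
Total fee: 6.
No cover costs less than 6.

6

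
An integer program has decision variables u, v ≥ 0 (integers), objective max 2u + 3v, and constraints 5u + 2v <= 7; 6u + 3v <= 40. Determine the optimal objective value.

The continuous relaxation peaks at (0, 3.5) with value 10.50; rounding to a feasible lattice point costs some objective.
(u,v)=(0,3): 5·0+2·3=6≤7, 6·0+3·3=9≤40, objective 9.
(u,v)=(0,2): 5·0+2·2=4≤7, 6·0+3·2=6≤40, objective 6.
No feasible integer point exceeds 9.

9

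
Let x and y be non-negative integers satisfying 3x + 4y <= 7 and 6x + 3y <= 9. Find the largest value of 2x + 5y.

7

Relaxing integrality, the LP optimum is 8.75 at (x,y) = (0, 1.75), which is not an integer point.
(x,y)=(1,1): 3·1+4·1=7≤7, 6·1+3·1=9≤9, objective 7.
(x,y)=(0,1): 3·0+4·1=4≤7, 6·0+3·1=3≤9, objective 5.
(x,y)=(1,0): 3·1+4·0=3≤7, 6·1+3·0=6≤9, objective 2.
The best lattice point is (1,1), giving 7.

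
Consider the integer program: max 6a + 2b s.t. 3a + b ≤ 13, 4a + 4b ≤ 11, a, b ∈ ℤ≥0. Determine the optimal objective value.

12

(a,b)=(2,0): 3·2+1·0=6≤13, 4·2+4·0=8≤11, objective 12.
(a,b)=(1,1): 3·1+1·1=4≤13, 4·1+4·1=8≤11, objective 8.
(a,b)=(1,0): 3·1+1·0=3≤13, 4·1+4·0=4≤11, objective 6.
The best lattice point is (2,0), giving 12.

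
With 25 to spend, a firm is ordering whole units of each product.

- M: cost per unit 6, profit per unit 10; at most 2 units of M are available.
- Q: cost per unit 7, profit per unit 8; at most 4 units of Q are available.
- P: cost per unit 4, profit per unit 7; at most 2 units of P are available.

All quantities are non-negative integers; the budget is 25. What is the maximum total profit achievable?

This is a bounded integer knapsack.
2×M and 2×P: cost 20 ≤ 25, profit 2·10 + 2·7 = 34.
2×M, 1×Q, and 1×P: cost 23 ≤ 25, profit 2·10 + 1·8 + 1·7 = 35.
Best is 35.

35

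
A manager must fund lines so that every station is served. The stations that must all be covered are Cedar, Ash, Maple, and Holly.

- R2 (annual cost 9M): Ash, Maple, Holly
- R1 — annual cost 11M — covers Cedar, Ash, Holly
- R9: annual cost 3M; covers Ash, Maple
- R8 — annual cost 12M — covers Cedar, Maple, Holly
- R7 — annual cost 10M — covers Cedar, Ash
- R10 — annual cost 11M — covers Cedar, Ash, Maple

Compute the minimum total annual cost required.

This is an integer covering problem.
Choose R1 and R9: together they cover Cedar, Ash, Maple, Holly — every station.
Total annual cost: 11 + 3 = 14.
No cover costs less than 14.

14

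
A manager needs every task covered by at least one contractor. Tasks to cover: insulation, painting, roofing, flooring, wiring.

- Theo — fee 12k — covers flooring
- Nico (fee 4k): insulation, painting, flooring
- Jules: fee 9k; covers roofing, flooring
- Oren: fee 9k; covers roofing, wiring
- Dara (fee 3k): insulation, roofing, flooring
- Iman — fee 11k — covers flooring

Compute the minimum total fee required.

This is a weighted set-cover instance.
The greedy cost-per-new-task heuristic would pick Dara, Nico, and Oren for 16, but a cheaper cover exists.
Choose Nico and Oren: together they cover insulation, painting, roofing, flooring, wiring — every task.
Total fee: 4 + 9 = 13.
No cover costs less than 13.

13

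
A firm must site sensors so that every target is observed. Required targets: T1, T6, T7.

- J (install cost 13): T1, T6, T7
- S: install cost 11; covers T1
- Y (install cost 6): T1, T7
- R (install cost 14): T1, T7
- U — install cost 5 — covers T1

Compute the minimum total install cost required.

The greedy cost-per-new-target heuristic would pick Y and J for 19, but a cheaper cover exists.
J alone covers T1, T6, T7 — every target.
Total install cost: 13.
No cover costs less than 13.

13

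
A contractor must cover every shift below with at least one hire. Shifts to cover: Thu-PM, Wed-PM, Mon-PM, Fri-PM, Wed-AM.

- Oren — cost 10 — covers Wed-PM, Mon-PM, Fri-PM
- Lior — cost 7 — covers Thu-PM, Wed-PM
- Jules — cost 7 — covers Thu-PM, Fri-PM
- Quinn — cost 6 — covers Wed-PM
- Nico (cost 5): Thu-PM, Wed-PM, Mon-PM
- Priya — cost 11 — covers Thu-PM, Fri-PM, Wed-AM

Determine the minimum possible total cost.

Choose Nico and Priya: together they cover Thu-PM, Wed-PM, Mon-PM, Fri-PM, Wed-AM — every shift.
Total cost: 5 + 11 = 16.
No cover costs less than 16.

16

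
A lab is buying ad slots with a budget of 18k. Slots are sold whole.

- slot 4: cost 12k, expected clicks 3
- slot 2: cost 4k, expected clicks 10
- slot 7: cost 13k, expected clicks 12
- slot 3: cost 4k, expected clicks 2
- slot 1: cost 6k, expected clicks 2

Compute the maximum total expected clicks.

Take slot 2 and slot 7: cost 4 + 13 = 17 ≤ 18, expected clicks 10 + 12 = 22.
No other feasible combination does better.

22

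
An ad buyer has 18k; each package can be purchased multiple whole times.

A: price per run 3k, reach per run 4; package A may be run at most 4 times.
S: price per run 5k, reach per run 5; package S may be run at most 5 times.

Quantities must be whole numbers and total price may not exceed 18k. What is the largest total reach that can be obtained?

21

Take 4×A and 1×S: price 17 ≤ 18, reach 4·4 + 1·5 = 21.
A has the best ratio (4/3) and is taken to its limit of 4; remaining capacity is filled optimally with the others.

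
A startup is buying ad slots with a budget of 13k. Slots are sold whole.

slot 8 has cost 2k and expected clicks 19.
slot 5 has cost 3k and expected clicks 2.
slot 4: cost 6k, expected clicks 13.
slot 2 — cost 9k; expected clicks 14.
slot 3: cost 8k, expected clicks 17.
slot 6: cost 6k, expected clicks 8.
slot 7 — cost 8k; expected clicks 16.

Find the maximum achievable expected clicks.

Allowing fractional choices, the relaxed optimum would be about 42.6, but ad slots are indivisible.
slot 8 + slot 3: cost 2 + 8 = 10 ≤ 13, expected clicks 19 + 17 = 36.
slot 8 + slot 5 + slot 7: cost 2 + 3 + 8 = 13 ≤ 13, expected clicks 19 + 2 + 16 = 37.
slot 8 + slot 5 + slot 3: cost 2 + 3 + 8 = 13 ≤ 13, expected clicks 19 + 2 + 17 = 38.
Best is slot 8, slot 5, and slot 3 with total expected clicks 38.

38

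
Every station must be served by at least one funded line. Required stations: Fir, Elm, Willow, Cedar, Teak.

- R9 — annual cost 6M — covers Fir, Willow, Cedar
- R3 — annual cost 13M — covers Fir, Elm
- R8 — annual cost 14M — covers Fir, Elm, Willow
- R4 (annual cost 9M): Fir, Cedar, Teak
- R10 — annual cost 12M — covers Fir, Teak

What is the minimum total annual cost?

23

The greedy cost-per-new-station heuristic would pick R9, R4, and R3 for 28, but a cheaper cover exists.
Choose R8 and R4: together they cover Fir, Elm, Willow, Cedar, Teak — every station.
Total annual cost: 14 + 9 = 23.
No cover costs less than 23.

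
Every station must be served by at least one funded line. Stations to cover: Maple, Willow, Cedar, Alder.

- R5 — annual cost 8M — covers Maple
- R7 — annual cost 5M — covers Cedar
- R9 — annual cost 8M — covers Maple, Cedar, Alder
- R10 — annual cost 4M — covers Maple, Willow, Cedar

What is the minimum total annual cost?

Choose R9 and R10: together they cover Maple, Willow, Cedar, Alder — every station.
Total annual cost: 8 + 4 = 12.
No cover costs less than 12.

12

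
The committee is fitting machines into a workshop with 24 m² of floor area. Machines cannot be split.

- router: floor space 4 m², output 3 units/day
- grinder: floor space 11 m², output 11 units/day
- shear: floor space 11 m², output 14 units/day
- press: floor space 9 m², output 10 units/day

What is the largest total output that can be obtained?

27

This is an integer program with binary decision variables.
Allowing fractional choices, the relaxed optimum would be about 28.0, but machines are indivisible.
router + shear + press: floor space 4 + 11 + 9 = 24 ≤ 24, output 3 + 14 + 10 = 27.
grinder + shear: floor space 11 + 11 = 22 ≤ 24, output 11 + 14 = 25.
Best is router, shear, and press with total output 27.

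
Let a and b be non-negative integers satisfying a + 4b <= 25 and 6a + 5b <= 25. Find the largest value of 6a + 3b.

24

(a,b)=(4,0): 1·4+4·0=4≤25, 6·4+5·0=24≤25, objective 24.
(a,b)=(3,1): 1·3+4·1=7≤25, 6·3+5·1=23≤25, objective 21.
(a,b)=(3,0): 1·3+4·0=3≤25, 6·3+5·0=18≤25, objective 18.
No feasible integer point exceeds 24.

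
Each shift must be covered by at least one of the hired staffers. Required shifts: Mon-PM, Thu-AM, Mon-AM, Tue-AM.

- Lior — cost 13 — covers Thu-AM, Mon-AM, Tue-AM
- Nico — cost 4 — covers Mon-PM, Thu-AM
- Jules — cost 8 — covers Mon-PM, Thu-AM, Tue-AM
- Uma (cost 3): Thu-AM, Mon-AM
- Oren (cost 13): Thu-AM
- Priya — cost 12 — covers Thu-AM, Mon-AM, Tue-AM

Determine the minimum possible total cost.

11

Choose Jules and Uma: together they cover Mon-PM, Thu-AM, Mon-AM, Tue-AM — every shift.
Total cost: 8 + 3 = 11.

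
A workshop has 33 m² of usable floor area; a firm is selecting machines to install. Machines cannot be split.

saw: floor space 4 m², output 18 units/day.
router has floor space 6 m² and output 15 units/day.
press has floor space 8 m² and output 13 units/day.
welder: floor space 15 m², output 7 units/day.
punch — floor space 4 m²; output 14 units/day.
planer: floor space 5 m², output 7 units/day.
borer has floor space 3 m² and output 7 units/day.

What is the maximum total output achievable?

This is an integer program with binary decision variables.
Allowing fractional choices, the relaxed optimum would be about 75.4, but machines are indivisible.
saw + router + press + punch + planer: floor space 4 + 6 + 8 + 4 + 5 = 27 ≤ 33, output 18 + 15 + 13 + 14 + 7 = 67.
saw + router + press + punch + planer + borer: floor space 4 + 6 + 8 + 4 + 5 + 3 = 30 ≤ 33, output 18 + 15 + 13 + 14 + 7 + 7 = 74.
saw + router + press + punch + borer: floor space 4 + 6 + 8 + 4 + 3 = 25 ≤ 33, output 18 + 15 + 13 + 14 + 7 = 67.
Best is saw, router, press, punch, planer, and borer with total output 74.

74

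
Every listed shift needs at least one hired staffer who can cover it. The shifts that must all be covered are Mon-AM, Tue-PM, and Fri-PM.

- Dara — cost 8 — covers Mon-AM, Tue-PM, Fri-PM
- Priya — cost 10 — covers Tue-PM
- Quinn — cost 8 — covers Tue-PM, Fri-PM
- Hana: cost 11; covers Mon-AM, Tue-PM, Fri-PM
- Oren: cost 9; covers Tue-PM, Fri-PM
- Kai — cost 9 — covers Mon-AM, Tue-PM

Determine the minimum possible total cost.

8

This is an integer covering problem.
Dara alone covers Mon-AM, Tue-PM, Fri-PM — every shift.
Total cost: 8.
No cover costs less than 8.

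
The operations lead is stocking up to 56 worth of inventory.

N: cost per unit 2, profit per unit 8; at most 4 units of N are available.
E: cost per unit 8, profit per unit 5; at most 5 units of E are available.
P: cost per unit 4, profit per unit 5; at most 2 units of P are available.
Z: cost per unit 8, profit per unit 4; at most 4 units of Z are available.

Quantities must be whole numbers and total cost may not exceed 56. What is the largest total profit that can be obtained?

67

This is a bounded integer knapsack.
N has the best ratio (8/2); taking only N gives at most 4×8 = 32 (stopped by the supply cap of 4).
Mixing does better — 4×N, 5×E, and 2×P: cost 56 ≤ 56, profit 4·8 + 5·5 + 2·5 = 67.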